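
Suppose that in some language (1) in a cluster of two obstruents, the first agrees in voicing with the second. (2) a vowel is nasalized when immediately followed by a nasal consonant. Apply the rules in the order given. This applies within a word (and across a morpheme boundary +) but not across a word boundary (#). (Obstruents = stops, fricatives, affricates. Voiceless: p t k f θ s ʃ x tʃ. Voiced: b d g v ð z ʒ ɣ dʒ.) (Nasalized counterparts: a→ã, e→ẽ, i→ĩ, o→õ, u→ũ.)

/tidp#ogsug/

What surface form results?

[titp#oksug]

Rule 1: /d/ before /p/ (voiceless) → [t]
Rule 1: /g/ before /s/ (voiceless) → [k]
After rule 1: titp#oksug
Rule 2: no segment meets the rule's conditions; no change.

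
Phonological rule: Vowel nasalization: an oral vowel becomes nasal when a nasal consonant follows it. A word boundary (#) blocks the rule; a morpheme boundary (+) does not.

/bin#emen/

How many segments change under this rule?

/i/ before nasal /n/ → [ĩ]
/e/ before nasal /m/ → [ẽ]
/e/ before nasal /n/ → [ẽ]
3 segments change.

3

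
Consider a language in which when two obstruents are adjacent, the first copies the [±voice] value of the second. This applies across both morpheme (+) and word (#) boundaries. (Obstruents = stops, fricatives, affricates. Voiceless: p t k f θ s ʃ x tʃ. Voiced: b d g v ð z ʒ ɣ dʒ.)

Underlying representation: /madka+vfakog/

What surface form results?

[matka+ffakog]

/d/ before /k/ (voiceless) → [t]
/v/ before /f/ (voiceless) → [f]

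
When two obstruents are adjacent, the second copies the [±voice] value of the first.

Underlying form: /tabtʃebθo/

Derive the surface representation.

[tabdʒebðo]

/tʃ/ after /b/ (voiced) → [dʒ]
/θ/ after /b/ (voiced) → [ð]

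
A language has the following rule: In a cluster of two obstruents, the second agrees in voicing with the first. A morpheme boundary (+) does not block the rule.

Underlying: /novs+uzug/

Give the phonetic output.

/s/ after /v/ (voiced) → [z]

[novz+uzug]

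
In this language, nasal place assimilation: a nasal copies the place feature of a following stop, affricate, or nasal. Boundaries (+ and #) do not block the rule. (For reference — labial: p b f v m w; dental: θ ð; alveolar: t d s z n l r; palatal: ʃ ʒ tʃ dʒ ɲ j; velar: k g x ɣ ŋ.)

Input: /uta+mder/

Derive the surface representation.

/m/ before /d/ (alveolar) → [n]

[uta+nder]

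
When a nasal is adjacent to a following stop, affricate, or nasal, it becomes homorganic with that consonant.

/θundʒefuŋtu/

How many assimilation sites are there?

2

/n/ before /dʒ/ (palatal) → [ɲ]
/ŋ/ before /t/ (alveolar) → [n]
2 segments change.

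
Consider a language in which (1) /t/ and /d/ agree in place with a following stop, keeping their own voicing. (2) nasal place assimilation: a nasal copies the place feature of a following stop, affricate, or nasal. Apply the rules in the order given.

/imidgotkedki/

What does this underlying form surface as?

[imiggokkegki]

Rule 1: /d/ before /g/ (velar) → [g]
Rule 1: /t/ before /k/ (velar) → [k]
Rule 1: /d/ before /k/ (velar) → [g]
After rule 1: imiggokkegki
Rule 2: no segment meets the rule's conditions; no change.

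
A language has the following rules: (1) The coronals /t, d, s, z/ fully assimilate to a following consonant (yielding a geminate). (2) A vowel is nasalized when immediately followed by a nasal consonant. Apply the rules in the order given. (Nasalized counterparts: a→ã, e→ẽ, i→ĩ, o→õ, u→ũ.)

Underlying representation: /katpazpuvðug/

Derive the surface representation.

Rule 1: /t/ before /p/ → [p] (total assimilation)
Rule 1: /z/ before /p/ → [p] (total assimilation)
After rule 1: kappappuvðug
Rule 2: no segment meets the rule's conditions; no change.

[kappappuvðug]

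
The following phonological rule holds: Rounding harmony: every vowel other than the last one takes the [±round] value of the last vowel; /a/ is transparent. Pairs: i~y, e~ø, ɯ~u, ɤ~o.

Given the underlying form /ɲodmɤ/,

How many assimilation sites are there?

1

/o/ harmonizes with /ɤ/ ([-round]) → [ɤ]
1 segment changes.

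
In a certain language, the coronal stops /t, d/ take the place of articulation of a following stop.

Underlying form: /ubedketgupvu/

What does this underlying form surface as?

[ubegkekgupvu]

/d/ before /k/ (velar) → [g]
/t/ before /g/ (velar) → [k]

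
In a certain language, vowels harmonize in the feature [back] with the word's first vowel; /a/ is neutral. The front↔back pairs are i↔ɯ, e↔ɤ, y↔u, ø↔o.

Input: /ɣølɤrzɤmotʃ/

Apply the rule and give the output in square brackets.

/ɤ/ harmonizes with /ø/ ([-back]) → [e]
/ɤ/ harmonizes with /ø/ ([-back]) → [e]
/o/ harmonizes with /ø/ ([-back]) → [ø]

[ɣølerzemøtʃ]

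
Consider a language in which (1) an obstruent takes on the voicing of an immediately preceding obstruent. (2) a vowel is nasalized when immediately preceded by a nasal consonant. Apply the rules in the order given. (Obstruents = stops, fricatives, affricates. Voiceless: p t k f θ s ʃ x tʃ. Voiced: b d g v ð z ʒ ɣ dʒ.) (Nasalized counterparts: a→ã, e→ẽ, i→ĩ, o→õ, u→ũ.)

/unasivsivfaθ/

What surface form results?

[unãsivzivvaθ]

Rule 1: /s/ after /v/ (voiced) → [z]
Rule 1: /f/ after /v/ (voiced) → [v]
After rule 1: unasivzivvaθ
Rule 2: /a/ after nasal /n/ → [ã]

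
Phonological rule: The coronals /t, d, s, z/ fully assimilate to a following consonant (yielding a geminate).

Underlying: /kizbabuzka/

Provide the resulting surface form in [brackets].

[kibbabukka]

/z/ before /b/ → [b] (total assimilation)
/z/ before /k/ → [k] (total assimilation)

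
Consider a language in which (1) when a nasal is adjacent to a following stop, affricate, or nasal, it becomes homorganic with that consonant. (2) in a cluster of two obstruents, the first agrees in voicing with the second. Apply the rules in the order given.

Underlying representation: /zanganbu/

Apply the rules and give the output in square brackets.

Rule 1: /n/ before /g/ (velar) → [ŋ]
Rule 1: /n/ before /b/ (labial) → [m]
After rule 1: zaŋgambu
Rule 2: no segment meets the rule's conditions; no change.

[zaŋgambu]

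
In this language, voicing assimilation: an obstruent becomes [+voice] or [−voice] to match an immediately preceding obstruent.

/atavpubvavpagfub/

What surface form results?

[atavbubvavbagvub]

/p/ after /v/ (voiced) → [b]
/p/ after /v/ (voiced) → [b]
/f/ after /g/ (voiced) → [v]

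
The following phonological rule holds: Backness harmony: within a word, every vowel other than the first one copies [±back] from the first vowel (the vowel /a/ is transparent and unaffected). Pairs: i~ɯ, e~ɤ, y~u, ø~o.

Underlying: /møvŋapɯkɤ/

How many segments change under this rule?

/ɯ/ harmonizes with /ø/ ([-back]) → [i]
/ɤ/ harmonizes with /ø/ ([-back]) → [e]
2 segments change.

2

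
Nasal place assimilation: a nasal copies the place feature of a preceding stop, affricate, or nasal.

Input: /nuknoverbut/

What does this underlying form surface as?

/n/ after /k/ (velar) → [ŋ]

[nukŋoverbut]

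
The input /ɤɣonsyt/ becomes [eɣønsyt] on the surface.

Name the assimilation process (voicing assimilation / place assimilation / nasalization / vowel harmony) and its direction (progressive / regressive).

/ɤ/→[e] /o/→[ø].
Vowels agree with the last vowel, so the harmony is regressive.

vowel harmony, regressive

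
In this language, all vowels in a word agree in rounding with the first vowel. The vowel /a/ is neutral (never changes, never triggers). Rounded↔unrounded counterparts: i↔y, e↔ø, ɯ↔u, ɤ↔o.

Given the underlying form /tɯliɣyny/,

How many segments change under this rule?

/y/ harmonizes with /ɯ/ ([-round]) → [i]
/y/ harmonizes with /ɯ/ ([-round]) → [i]
2 segments change.

2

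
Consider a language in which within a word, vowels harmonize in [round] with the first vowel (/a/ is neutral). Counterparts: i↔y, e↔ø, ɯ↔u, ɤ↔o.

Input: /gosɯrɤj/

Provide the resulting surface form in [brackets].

/ɯ/ harmonizes with /o/ ([+round]) → [u]
/ɤ/ harmonizes with /o/ ([+round]) → [o]

[gosuroj]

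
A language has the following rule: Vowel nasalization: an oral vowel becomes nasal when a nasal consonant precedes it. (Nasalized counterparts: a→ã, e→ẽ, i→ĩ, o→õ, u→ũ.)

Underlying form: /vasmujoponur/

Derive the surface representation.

/u/ after nasal /m/ → [ũ]
/u/ after nasal /n/ → [ũ]

[vasmũjoponũr]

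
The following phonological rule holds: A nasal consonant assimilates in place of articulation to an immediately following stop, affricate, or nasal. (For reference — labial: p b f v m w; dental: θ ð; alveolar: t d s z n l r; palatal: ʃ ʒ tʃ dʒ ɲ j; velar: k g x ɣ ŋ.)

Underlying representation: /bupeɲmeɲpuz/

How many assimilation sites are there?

2

/ɲ/ before /m/ (labial) → [m]
/ɲ/ before /p/ (labial) → [m]
2 segments change.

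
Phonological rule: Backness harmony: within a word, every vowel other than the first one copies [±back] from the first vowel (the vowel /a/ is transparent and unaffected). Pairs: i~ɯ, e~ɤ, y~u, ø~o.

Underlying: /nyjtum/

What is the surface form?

[nyjtym]

/u/ harmonizes with /y/ ([-back]) → [y]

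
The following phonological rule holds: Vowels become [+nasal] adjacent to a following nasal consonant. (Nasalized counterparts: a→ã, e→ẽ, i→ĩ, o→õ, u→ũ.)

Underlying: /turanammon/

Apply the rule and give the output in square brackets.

[turãnãmmõn]

/a/ before nasal /n/ → [ã]
/a/ before nasal /m/ → [ã]
/o/ before nasal /n/ → [õ]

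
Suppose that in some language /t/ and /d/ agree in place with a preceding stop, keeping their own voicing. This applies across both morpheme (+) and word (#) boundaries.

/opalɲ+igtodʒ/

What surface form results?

[opalɲ+igkodʒ]

/t/ after /g/ (velar) → [k]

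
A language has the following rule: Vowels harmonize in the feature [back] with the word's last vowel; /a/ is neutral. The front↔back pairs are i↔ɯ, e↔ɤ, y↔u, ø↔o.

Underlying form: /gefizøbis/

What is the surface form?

[gefizøbis]

no segment meets the rule's conditions; no change.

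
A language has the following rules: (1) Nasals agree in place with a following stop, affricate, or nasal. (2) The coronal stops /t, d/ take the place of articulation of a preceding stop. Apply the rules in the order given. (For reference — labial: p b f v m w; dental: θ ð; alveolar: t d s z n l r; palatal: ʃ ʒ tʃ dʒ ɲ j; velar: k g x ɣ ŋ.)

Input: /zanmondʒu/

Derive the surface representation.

Rule 1: /n/ before /m/ (labial) → [m]
Rule 1: /n/ before /dʒ/ (palatal) → [ɲ]
After rule 1: zammoɲdʒu
Rule 2: no segment meets the rule's conditions; no change.

[zammoɲdʒu]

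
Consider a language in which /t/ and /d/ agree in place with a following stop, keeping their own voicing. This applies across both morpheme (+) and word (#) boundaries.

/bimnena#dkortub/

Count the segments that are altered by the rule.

1

/d/ before /k/ (velar) → [g]
1 segment changes.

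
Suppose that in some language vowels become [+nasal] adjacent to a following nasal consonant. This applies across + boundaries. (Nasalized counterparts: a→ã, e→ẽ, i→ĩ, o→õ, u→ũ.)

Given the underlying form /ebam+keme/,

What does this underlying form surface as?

/a/ before nasal /m/ → [ã]
/e/ before nasal /m/ → [ẽ]

[ebãm+kẽme]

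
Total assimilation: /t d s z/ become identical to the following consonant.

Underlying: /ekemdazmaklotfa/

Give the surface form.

[ekemdammakloffa]

/z/ before /m/ → [m] (total assimilation)
/t/ before /f/ → [f] (total assimilation)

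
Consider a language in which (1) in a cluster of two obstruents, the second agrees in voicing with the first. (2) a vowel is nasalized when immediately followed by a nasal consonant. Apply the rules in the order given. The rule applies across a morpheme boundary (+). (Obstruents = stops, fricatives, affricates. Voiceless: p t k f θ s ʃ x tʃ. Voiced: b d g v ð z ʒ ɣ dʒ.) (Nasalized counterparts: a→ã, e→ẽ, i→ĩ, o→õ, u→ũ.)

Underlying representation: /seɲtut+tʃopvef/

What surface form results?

Rule 1: /v/ after /p/ (voiceless) → [f]
After rule 1: seɲtut+tʃopfef
Rule 2: /e/ before nasal /ɲ/ → [ẽ]

[sẽɲtut+tʃopfef]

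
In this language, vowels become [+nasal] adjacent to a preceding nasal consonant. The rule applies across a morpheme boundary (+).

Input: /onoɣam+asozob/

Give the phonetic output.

/o/ after nasal /n/ → [õ]
/a/ after nasal /m/ → [ã]

[onõɣam+ãsozob]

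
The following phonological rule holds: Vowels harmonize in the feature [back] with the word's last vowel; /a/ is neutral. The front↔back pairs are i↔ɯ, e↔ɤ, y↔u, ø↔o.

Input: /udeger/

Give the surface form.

[ydeger]

/u/ harmonizes with /e/ ([-back]) → [y]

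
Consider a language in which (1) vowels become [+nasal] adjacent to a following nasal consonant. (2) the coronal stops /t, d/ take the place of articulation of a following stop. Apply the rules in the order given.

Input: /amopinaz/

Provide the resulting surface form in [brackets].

Rule 1: /a/ before nasal /m/ → [ã]
Rule 1: /i/ before nasal /n/ → [ĩ]
After rule 1: ãmopĩnaz
Rule 2: no segment meets the rule's conditions; no change.

[ãmopĩnaz]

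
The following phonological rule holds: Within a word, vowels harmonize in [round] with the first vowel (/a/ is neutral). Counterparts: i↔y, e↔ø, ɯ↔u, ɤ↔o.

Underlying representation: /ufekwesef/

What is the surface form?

[uføkwøsøf]

/e/ harmonizes with /u/ ([+round]) → [ø]
/e/ harmonizes with /u/ ([+round]) → [ø]
/e/ harmonizes with /u/ ([+round]) → [ø]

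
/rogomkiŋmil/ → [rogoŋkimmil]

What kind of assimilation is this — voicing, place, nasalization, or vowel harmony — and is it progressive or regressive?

place assimilation, regressive

/m/→[ŋ] /ŋ/→[m].
Each target copies a feature from the following segment, so the direction is regressive.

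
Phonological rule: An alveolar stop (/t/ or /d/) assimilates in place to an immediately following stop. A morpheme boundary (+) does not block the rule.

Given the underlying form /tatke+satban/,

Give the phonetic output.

[takke+sapban]

/t/ before /k/ (velar) → [k]
/t/ before /b/ (labial) → [p]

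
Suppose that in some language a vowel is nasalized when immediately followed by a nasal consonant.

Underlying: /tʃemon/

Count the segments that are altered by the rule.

2

/e/ before nasal /m/ → [ẽ]
/o/ before nasal /n/ → [õ]
2 segments change.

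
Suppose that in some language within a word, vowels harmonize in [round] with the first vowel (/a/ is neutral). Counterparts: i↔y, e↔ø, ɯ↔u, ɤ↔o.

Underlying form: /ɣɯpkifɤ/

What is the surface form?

[ɣɯpkifɤ]

no segment meets the rule's conditions; no change.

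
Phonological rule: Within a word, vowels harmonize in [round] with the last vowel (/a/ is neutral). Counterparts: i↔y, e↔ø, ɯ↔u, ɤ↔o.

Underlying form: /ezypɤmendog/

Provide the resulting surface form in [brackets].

[øzypomøndog]

/e/ harmonizes with /o/ ([+round]) → [ø]
/ɤ/ harmonizes with /o/ ([+round]) → [o]
/e/ harmonizes with /o/ ([+round]) → [ø]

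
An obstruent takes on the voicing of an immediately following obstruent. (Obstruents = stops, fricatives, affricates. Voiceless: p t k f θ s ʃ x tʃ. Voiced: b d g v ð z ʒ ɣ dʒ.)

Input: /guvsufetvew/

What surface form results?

[gufsufedvew]

/v/ before /s/ (voiceless) → [f]
/t/ before /v/ (voiced) → [d]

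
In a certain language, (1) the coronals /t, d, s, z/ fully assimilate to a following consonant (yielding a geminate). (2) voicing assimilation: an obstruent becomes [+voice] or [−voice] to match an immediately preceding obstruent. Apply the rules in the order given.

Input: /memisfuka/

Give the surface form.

Rule 1: /s/ before /f/ → [f] (total assimilation)
After rule 1: memiffuka
Rule 2: no segment meets the rule's conditions; no change.

[memiffuka]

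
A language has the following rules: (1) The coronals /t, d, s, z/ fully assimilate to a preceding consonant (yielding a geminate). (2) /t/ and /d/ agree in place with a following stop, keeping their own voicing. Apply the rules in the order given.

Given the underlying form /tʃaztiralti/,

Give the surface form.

Rule 1: /t/ after /z/ → [z] (total assimilation)
Rule 1: /t/ after /l/ → [l] (total assimilation)
After rule 1: tʃazziralli
Rule 2: no segment meets the rule's conditions; no change.

[tʃazziralli]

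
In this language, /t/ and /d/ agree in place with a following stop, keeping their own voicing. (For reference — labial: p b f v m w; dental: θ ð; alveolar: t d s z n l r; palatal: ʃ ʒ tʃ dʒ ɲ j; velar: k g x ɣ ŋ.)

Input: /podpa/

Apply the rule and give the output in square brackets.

/d/ before /p/ (labial) → [b]

[pobpa]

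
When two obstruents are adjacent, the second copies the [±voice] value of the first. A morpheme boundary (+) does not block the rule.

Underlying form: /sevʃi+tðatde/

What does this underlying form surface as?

[sevʒi+tθatte]

/ʃ/ after /v/ (voiced) → [ʒ]
/ð/ after /t/ (voiceless) → [θ]
/d/ after /t/ (voiceless) → [t]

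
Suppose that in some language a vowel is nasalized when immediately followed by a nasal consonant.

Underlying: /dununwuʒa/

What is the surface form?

/u/ before nasal /n/ → [ũ]
/u/ before nasal /n/ → [ũ]

[dũnũnwuʒa]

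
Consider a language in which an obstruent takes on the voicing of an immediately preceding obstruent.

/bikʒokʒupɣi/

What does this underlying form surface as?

/ʒ/ after /k/ (voiceless) → [ʃ]
/ʒ/ after /k/ (voiceless) → [ʃ]
/ɣ/ after /p/ (voiceless) → [x]

[bikʃokʃupxi]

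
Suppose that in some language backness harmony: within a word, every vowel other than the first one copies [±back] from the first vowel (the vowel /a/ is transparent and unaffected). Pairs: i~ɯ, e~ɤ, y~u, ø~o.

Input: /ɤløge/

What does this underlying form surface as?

[ɤlogɤ]

/ø/ harmonizes with /ɤ/ ([+back]) → [o]
/e/ harmonizes with /ɤ/ ([+back]) → [ɤ]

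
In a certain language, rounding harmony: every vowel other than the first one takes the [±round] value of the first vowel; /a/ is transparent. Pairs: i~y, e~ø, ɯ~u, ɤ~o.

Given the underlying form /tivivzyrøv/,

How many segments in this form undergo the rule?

2

/y/ harmonizes with /i/ ([-round]) → [i]
/ø/ harmonizes with /i/ ([-round]) → [e]
2 segments change.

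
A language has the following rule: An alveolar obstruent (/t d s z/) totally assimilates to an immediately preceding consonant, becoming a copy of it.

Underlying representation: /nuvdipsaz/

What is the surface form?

[nuvvippaz]

/d/ after /v/ → [v] (total assimilation)
/s/ after /p/ → [p] (total assimilation)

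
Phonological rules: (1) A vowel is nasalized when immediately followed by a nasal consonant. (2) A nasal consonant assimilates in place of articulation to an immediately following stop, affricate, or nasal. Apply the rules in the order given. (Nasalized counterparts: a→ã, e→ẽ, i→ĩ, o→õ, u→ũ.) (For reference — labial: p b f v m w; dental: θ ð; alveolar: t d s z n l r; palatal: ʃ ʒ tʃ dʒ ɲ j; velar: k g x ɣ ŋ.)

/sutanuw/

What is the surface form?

[sutãnuw]

Rule 1: /a/ before nasal /n/ → [ã]
After rule 1: sutãnuw
Rule 2: no segment meets the rule's conditions; no change.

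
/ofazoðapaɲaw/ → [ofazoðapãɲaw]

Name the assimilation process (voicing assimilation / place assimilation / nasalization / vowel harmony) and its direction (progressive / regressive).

/a/→[ã].
Each target copies a feature from the following segment, so the direction is regressive.

nasalization, regressive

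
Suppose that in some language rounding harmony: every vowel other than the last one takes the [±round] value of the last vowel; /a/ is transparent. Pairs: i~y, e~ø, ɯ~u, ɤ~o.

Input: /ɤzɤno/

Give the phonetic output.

/ɤ/ harmonizes with /o/ ([+round]) → [o]
/ɤ/ harmonizes with /o/ ([+round]) → [o]

[ozono]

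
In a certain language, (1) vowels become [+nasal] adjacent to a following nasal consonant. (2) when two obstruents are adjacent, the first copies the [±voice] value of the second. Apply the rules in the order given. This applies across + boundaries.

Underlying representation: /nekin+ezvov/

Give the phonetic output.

[nekĩn+ezvov]

Rule 1: /i/ before nasal /n/ → [ĩ]
After rule 1: nekĩn+ezvov
Rule 2: no segment meets the rule's conditions; no change.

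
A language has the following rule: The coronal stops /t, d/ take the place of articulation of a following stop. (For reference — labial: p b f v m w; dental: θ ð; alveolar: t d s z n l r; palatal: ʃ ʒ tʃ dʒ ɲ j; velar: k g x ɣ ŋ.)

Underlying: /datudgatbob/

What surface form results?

/d/ before /g/ (velar) → [g]
/t/ before /b/ (labial) → [p]

[datuggapbob]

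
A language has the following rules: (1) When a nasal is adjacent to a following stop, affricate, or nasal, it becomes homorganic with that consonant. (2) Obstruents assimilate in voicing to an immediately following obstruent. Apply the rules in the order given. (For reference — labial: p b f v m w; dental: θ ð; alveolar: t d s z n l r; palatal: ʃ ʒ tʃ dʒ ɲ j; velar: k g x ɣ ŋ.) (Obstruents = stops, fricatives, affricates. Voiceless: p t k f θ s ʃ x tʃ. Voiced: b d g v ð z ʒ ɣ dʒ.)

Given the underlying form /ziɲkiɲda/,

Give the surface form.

Rule 1: /ɲ/ before /k/ (velar) → [ŋ]
Rule 1: /ɲ/ before /d/ (alveolar) → [n]
After rule 1: ziŋkinda
Rule 2: no segment meets the rule's conditions; no change.

[ziŋkinda]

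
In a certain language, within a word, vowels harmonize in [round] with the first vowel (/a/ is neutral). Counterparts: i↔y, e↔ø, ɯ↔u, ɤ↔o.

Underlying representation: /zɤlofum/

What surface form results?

/o/ harmonizes with /ɤ/ ([-round]) → [ɤ]
/u/ harmonizes with /ɤ/ ([-round]) → [ɯ]

[zɤlɤfɯm]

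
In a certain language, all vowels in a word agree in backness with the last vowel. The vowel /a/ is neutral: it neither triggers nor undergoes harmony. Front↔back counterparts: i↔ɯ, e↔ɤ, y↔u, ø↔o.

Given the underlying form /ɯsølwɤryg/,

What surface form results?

/ɯ/ harmonizes with /y/ ([-back]) → [i]
/ɤ/ harmonizes with /y/ ([-back]) → [e]

[isølweryg]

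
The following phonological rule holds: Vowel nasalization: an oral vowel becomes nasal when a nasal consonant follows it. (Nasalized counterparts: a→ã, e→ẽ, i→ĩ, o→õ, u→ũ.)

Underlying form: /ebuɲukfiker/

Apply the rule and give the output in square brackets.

[ebũɲukfiker]

/u/ before nasal /ɲ/ → [ũ]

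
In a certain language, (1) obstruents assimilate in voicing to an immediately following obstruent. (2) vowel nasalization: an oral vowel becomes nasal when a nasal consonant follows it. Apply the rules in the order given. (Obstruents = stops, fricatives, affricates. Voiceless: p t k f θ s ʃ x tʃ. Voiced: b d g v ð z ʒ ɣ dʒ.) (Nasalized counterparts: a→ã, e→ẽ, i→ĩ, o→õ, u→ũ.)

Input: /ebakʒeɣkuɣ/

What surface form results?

[ebagʒexkuɣ]

Rule 1: /k/ before /ʒ/ (voiced) → [g]
Rule 1: /ɣ/ before /k/ (voiceless) → [x]
After rule 1: ebagʒexkuɣ
Rule 2: no segment meets the rule's conditions; no change.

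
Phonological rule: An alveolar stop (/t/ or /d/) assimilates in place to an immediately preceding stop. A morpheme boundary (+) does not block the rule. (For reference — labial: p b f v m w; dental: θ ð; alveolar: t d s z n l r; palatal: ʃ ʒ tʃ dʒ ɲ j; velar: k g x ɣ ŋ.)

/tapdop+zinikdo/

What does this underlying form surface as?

[tapbop+zinikgo]

/d/ after /p/ (labial) → [b]
/d/ after /k/ (velar) → [g]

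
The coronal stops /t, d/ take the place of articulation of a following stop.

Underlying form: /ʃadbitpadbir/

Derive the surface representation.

[ʃabbippabbir]

/d/ before /b/ (labial) → [b]
/t/ before /p/ (labial) → [p]
/d/ before /b/ (labial) → [b]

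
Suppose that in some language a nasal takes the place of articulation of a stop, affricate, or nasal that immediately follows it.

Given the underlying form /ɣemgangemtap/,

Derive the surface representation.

[ɣeŋgaŋgentap]

/m/ before /g/ (velar) → [ŋ]
/n/ before /g/ (velar) → [ŋ]
/m/ before /t/ (alveolar) → [n]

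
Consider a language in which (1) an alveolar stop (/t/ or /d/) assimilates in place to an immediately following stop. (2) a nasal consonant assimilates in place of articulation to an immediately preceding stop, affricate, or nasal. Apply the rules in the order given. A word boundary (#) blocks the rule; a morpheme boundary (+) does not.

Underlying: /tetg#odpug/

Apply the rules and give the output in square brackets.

[tekg#obpug]

Rule 1: /t/ before /g/ (velar) → [k]
Rule 1: /d/ before /p/ (labial) → [b]
After rule 1: tekg#obpug
Rule 2: no segment meets the rule's conditions; no change.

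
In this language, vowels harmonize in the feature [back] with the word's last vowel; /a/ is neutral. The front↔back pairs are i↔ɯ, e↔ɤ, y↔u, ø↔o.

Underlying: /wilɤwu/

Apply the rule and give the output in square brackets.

[wɯlɤwu]

/i/ harmonizes with /u/ ([+back]) → [ɯ]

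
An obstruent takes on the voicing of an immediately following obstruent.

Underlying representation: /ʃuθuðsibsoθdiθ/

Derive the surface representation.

/ð/ before /s/ (voiceless) → [θ]
/b/ before /s/ (voiceless) → [p]
/θ/ before /d/ (voiced) → [ð]

[ʃuθuθsipsoðdiθ]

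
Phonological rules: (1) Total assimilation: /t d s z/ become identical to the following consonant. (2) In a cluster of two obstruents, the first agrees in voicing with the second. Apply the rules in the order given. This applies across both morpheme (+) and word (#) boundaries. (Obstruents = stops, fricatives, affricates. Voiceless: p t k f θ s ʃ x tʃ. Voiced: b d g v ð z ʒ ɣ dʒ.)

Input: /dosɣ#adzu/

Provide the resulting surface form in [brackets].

[doɣɣ#azzu]

Rule 1: /s/ before /ɣ/ → [ɣ] (total assimilation)
Rule 1: /d/ before /z/ → [z] (total assimilation)
After rule 1: doɣɣ#azzu
Rule 2: no segment meets the rule's conditions; no change.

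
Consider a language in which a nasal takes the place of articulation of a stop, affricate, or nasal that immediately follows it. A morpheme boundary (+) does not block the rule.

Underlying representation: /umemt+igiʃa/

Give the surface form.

/m/ before /t/ (alveolar) → [n]

[ument+igiʃa]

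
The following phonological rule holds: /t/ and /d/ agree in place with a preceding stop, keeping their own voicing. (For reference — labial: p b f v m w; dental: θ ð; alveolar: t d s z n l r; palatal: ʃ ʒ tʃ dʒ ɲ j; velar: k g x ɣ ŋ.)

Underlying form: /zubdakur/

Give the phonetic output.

/d/ after /b/ (labial) → [b]

[zubbakur]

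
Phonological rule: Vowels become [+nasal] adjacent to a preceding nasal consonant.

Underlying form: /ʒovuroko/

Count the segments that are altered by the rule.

No segment meets the rule's conditions.

0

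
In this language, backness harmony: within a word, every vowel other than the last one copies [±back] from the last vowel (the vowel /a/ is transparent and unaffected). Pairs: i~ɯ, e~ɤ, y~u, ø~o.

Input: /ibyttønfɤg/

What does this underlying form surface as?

[ɯbuttonfɤg]

/i/ harmonizes with /ɤ/ ([+back]) → [ɯ]
/y/ harmonizes with /ɤ/ ([+back]) → [u]
/ø/ harmonizes with /ɤ/ ([+back]) → [o]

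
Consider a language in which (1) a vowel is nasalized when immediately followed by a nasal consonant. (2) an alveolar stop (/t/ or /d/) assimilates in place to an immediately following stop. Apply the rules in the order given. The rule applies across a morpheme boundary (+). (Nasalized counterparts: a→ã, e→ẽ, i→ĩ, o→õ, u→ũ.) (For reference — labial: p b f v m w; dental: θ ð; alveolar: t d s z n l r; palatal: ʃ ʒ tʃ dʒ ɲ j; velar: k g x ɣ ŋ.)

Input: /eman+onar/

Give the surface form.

Rule 1: /e/ before nasal /m/ → [ẽ]
Rule 1: /a/ before nasal /n/ → [ã]
Rule 1: /o/ before nasal /n/ → [õ]
After rule 1: ẽmãn+õnar
Rule 2: no segment meets the rule's conditions; no change.

[ẽmãn+õnar]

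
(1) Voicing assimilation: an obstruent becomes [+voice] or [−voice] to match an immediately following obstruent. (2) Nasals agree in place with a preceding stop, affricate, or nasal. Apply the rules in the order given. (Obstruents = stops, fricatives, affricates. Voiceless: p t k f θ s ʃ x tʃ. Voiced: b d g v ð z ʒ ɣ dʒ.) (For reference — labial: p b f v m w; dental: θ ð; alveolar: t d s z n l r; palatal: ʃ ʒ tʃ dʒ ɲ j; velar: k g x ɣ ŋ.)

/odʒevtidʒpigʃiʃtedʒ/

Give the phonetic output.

Rule 1: /v/ before /t/ (voiceless) → [f]
Rule 1: /dʒ/ before /p/ (voiceless) → [tʃ]
Rule 1: /g/ before /ʃ/ (voiceless) → [k]
After rule 1: odʒeftitʃpikʃiʃtedʒ
Rule 2: no segment meets the rule's conditions; no change.

[odʒeftitʃpikʃiʃtedʒ]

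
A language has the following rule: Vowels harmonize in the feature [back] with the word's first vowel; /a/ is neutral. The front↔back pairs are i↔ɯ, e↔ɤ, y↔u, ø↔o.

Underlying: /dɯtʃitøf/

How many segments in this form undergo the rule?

2

/i/ harmonizes with /ɯ/ ([+back]) → [ɯ]
/ø/ harmonizes with /ɯ/ ([+back]) → [o]
2 segments change.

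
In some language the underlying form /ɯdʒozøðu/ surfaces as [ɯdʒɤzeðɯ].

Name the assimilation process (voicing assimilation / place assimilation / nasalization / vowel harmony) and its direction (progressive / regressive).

/o/→[ɤ] /ø/→[e] /u/→[ɯ].
Vowels agree with the first vowel, so the harmony is progressive.

vowel harmony, progressive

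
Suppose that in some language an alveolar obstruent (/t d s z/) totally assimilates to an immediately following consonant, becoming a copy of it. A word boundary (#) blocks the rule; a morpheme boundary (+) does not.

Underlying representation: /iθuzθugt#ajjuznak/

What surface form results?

/z/ before /θ/ → [θ] (total assimilation)
/z/ before /n/ → [n] (total assimilation)

[iθuθθugt#ajjunnak]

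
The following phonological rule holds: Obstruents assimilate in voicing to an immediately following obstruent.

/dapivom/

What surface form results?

[dapivom]

no segment meets the rule's conditions; no change.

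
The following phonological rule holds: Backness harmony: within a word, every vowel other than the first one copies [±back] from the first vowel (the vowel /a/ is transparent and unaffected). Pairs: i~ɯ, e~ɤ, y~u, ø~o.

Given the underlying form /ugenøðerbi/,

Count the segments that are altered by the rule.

4

/e/ harmonizes with /u/ ([+back]) → [ɤ]
/ø/ harmonizes with /u/ ([+back]) → [o]
/e/ harmonizes with /u/ ([+back]) → [ɤ]
/i/ harmonizes with /u/ ([+back]) → [ɯ]
4 segments change.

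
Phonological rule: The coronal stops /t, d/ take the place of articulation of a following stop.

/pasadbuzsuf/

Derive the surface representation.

[pasabbuzsuf]

/d/ before /b/ (labial) → [b]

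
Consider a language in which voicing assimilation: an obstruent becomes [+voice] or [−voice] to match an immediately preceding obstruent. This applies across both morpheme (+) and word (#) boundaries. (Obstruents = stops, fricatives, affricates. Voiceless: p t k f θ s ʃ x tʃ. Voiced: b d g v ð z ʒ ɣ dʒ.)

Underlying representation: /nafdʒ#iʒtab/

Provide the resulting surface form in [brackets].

[naftʃ#iʒdab]

/dʒ/ after /f/ (voiceless) → [tʃ]
/t/ after /ʒ/ (voiced) → [d]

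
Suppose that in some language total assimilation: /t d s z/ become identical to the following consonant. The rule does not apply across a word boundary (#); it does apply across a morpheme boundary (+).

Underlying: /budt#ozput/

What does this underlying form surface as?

/d/ before /t/ → [t] (total assimilation)
/z/ before /p/ → [p] (total assimilation)

[butt#opput]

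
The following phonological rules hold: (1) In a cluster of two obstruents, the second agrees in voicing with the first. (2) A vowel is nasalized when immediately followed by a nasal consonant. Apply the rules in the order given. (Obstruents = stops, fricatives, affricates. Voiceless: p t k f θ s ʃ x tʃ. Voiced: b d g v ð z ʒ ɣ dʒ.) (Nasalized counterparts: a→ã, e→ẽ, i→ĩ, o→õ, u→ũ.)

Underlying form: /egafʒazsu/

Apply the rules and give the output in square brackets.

[egafʃazzu]

Rule 1: /ʒ/ after /f/ (voiceless) → [ʃ]
Rule 1: /s/ after /z/ (voiced) → [z]
After rule 1: egafʃazzu
Rule 2: no segment meets the rule's conditions; no change.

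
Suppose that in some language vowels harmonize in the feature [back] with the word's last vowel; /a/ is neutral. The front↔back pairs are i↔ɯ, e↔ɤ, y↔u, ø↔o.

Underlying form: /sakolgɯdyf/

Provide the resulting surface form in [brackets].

[sakølgidyf]

/o/ harmonizes with /y/ ([-back]) → [ø]
/ɯ/ harmonizes with /y/ ([-back]) → [i]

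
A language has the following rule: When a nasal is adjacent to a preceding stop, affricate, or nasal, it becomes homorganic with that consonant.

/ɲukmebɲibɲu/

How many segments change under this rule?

/m/ after /k/ (velar) → [ŋ]
/ɲ/ after /b/ (labial) → [m]
/ɲ/ after /b/ (labial) → [m]
3 segments change.

3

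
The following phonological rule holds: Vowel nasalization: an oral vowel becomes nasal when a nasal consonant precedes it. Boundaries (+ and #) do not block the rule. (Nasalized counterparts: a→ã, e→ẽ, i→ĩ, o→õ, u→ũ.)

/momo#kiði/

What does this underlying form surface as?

/o/ after nasal /m/ → [õ]
/o/ after nasal /m/ → [õ]

[mõmõ#kiði]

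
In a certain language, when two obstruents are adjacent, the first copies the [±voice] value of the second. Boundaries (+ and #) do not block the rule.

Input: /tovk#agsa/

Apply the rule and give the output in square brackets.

[tofk#aksa]

/v/ before /k/ (voiceless) → [f]
/g/ before /s/ (voiceless) → [k]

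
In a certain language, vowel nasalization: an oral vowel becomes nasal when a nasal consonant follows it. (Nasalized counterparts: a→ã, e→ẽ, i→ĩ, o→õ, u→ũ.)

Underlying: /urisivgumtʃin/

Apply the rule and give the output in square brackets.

[urisivgũmtʃĩn]

/u/ before nasal /m/ → [ũ]
/i/ before nasal /n/ → [ĩ]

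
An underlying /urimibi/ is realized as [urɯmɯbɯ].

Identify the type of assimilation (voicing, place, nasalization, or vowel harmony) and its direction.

/i/→[ɯ] /i/→[ɯ] /i/→[ɯ].
Vowels agree with the first vowel, so the harmony is progressive.

vowel harmony, progressive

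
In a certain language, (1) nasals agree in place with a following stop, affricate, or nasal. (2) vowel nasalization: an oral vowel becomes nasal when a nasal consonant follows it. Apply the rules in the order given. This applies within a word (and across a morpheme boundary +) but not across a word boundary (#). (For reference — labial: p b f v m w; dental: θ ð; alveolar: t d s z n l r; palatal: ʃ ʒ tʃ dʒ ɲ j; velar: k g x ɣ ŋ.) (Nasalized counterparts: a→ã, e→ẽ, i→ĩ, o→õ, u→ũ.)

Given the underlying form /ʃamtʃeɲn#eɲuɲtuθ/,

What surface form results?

Rule 1: /m/ before /tʃ/ (palatal) → [ɲ]
Rule 1: /ɲ/ before /n/ (alveolar) → [n]
Rule 1: /ɲ/ before /t/ (alveolar) → [n]
After rule 1: ʃaɲtʃenn#eɲuntuθ
Rule 2: /a/ before nasal /ɲ/ → [ã]
Rule 2: /e/ before nasal /n/ → [ẽ]
Rule 2: /e/ before nasal /ɲ/ → [ẽ]
Rule 2: /u/ before nasal /n/ → [ũ]

[ʃãɲtʃẽnn#ẽɲũntuθ]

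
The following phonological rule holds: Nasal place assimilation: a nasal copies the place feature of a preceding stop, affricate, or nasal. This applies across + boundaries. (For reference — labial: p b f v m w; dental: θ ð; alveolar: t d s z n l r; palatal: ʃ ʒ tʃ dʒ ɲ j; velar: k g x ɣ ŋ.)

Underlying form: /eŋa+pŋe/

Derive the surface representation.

[eŋa+pme]

/ŋ/ after /p/ (labial) → [m]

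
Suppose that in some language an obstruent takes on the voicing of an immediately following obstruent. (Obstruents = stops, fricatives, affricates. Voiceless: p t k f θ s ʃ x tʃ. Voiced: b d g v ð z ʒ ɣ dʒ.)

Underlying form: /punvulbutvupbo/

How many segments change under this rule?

/t/ before /v/ (voiced) → [d]
/p/ before /b/ (voiced) → [b]
2 segments change.

2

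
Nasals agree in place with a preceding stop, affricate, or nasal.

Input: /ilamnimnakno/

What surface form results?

[ilammimmakŋo]

/n/ after /m/ (labial) → [m]
/n/ after /m/ (labial) → [m]
/n/ after /k/ (velar) → [ŋ]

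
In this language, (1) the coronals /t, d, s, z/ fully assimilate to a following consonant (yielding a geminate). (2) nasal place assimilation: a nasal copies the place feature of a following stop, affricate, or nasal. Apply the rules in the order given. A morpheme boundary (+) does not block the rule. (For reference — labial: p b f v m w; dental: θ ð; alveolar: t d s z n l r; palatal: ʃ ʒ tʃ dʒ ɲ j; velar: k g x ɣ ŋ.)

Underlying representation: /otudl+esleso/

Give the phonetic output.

Rule 1: /d/ before /l/ → [l] (total assimilation)
Rule 1: /s/ before /l/ → [l] (total assimilation)
After rule 1: otull+elleso
Rule 2: no segment meets the rule's conditions; no change.

[otull+elleso]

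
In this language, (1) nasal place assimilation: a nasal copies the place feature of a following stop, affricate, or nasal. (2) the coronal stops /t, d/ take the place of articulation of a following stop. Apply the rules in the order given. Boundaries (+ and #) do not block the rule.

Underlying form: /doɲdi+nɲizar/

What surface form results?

Rule 1: /ɲ/ before /d/ (alveolar) → [n]
Rule 1: /n/ before /ɲ/ (palatal) → [ɲ]
After rule 1: dondi+ɲɲizar
Rule 2: no segment meets the rule's conditions; no change.

[dondi+ɲɲizar]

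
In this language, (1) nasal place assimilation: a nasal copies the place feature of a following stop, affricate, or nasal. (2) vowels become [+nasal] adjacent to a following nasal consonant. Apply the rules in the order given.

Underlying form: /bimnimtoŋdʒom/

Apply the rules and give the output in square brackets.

Rule 1: /m/ before /n/ (alveolar) → [n]
Rule 1: /m/ before /t/ (alveolar) → [n]
Rule 1: /ŋ/ before /dʒ/ (palatal) → [ɲ]
After rule 1: binnintoɲdʒom
Rule 2: /i/ before nasal /n/ → [ĩ]
Rule 2: /i/ before nasal /n/ → [ĩ]
Rule 2: /o/ before nasal /ɲ/ → [õ]
Rule 2: /o/ before nasal /m/ → [õ]

[bĩnnĩntõɲdʒõm]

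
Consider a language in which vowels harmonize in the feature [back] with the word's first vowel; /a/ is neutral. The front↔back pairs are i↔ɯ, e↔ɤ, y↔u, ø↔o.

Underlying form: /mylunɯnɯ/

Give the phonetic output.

/u/ harmonizes with /y/ ([-back]) → [y]
/ɯ/ harmonizes with /y/ ([-back]) → [i]
/ɯ/ harmonizes with /y/ ([-back]) → [i]

[mylynini]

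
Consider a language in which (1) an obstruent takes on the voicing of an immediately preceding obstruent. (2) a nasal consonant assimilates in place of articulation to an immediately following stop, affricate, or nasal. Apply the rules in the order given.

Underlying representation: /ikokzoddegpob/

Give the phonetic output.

Rule 1: /z/ after /k/ (voiceless) → [s]
Rule 1: /p/ after /g/ (voiced) → [b]
After rule 1: ikoksoddegbob
Rule 2: no segment meets the rule's conditions; no change.

[ikoksoddegbob]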